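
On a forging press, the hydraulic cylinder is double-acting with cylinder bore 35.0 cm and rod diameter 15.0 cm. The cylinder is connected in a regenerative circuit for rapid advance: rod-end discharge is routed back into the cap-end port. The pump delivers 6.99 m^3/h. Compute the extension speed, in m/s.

In regeneration the rod-end outflow joins the pump flow into the cap end, so the net volume the pump must supply per unit advance equals the rod cross-section area.
Rod cross-section A_rod = π/4 × (15.0 cm)² = 176.7 cm^2
v = Q_pump / A_rod

v ≈ 0.110 m/s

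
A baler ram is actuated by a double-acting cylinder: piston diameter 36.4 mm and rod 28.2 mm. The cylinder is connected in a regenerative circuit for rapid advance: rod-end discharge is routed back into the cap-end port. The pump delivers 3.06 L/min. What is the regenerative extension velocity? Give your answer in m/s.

In regeneration the rod-end outflow joins the pump flow into the cap end, so the net volume the pump must supply per unit advance equals the rod cross-section area.
Rod cross-section A_rod = π/4 × (28.2 mm)² = 624.6 mm^2
v = Q_pump / A_rod

v ≈ 0.0817 m/s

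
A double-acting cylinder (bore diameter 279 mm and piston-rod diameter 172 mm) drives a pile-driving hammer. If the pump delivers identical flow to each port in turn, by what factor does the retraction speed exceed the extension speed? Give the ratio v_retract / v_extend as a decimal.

Cap-side area A_cap = π/4 × (279 mm)² = 61140 mm^2
Rod-side annular area A_ann = π/4 × (279² − 172²) = 37900 mm^2
For equal Q, v ∝ 1/A, so v_ret/v_ext = A_cap/A_ann.

v_ret/v_ext ≈ 1.61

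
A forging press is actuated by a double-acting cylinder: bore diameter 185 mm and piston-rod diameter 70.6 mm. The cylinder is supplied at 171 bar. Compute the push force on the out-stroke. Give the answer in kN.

Cap-side area A_cap = π/4 × (185 mm)² = 26880 mm^2
F = P × A_cap = 171 bar × A_cap

F ≈ 460 kN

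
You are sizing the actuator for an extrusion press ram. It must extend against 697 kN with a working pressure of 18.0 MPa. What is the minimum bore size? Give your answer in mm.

Extension force acts on the full piston face: F = P × (π/4)D².
D = √(4F / (πP)) = √(4 × 697 kN / (π × 18.0 MPa))

D ≈ 222 mm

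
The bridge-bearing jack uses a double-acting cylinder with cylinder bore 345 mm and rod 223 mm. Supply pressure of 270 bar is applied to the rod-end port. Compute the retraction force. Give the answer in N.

Rod-side annular area A_ann = π/4 × (345² − 223²) = 54420 mm^2
On retraction the pressure acts on the annular area (bore minus rod).
F = P × A_ann

F ≈ 1.47e6 N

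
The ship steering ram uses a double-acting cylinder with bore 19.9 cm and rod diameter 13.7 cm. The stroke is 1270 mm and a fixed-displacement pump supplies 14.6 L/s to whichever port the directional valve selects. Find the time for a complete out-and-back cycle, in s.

Cap-side area A_cap = π/4 × (19.9 cm)² = 311.0 cm^2
Rod-side annular area A_ann = π/4 × (19.9² − 13.7²) = 163.6 cm^2
t_ext = A_cap·L/Q = 2.705 s
t_ret = A_ann·L/Q = 1.423 s
t_cycle = t_ext + t_ret

t ≈ 4.13 s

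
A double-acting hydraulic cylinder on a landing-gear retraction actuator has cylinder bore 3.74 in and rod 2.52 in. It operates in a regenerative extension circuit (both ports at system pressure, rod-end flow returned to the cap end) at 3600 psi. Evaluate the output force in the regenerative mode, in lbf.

With equal pressure on both faces, forces on the annular region cancel; the net push is pressure × rod cross-section.
Rod cross-section A_rod = π/4 × (2.52 in)² = 4.988 in^2
F = P × A_rod

F ≈ 18000 lbf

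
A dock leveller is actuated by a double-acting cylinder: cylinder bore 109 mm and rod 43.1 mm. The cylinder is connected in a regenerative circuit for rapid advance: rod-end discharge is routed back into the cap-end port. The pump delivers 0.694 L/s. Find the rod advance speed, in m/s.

v ≈ 0.476 m/s

In regeneration the rod-end outflow joins the pump flow into the cap end, so the net volume the pump must supply per unit advance equals the rod cross-section area.
Rod cross-section A_rod = π/4 × (43.1 mm)² = 1459 mm^2
v = Q_pump / A_rod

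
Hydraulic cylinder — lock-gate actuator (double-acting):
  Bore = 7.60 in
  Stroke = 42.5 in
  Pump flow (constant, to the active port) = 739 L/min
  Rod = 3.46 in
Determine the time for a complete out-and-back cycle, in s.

t ≈ 4.60 s

Cap-side area A_cap = π/4 × (7.60 in)² = 45.36 in^2
Rod-side annular area A_ann = π/4 × (7.60² − 3.46²) = 35.96 in^2
t_ext = A_cap·L/Q = 2.565 s
t_ret = A_ann·L/Q = 2.033 s
t_cycle = t_ext + t_ret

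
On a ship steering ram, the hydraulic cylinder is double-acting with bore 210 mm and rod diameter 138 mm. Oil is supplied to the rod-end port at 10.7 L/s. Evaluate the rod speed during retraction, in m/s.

v ≈ 0.544 m/s

Rod-side annular area A_ann = π/4 × (210² − 138²) = 19680 mm^2
Flow into the rod-end port fills the annular volume.
v = Q / A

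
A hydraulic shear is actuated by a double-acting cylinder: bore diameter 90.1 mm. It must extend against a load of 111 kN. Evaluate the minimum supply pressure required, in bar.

Cap-side area A_cap = π/4 × (90.1 mm)² = 6376 mm^2
P = F / A = 111 kN / A

P ≈ 174 bar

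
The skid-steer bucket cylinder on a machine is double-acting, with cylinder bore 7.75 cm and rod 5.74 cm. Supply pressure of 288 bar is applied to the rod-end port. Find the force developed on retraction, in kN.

Rod-side annular area A_ann = π/4 × (7.75² − 5.74²) = 21.30 cm^2
On retraction the pressure acts on the annular area (bore minus rod).
F = P × A_ann

F ≈ 61.3 kN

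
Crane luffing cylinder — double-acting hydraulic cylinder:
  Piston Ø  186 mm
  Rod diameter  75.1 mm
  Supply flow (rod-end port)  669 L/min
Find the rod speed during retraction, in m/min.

v ≈ 29.4 m/min

Rod-side annular area A_ann = π/4 × (186² − 75.1²) = 22740 mm^2
Flow into the rod-end port fills the annular volume.
v = Q / A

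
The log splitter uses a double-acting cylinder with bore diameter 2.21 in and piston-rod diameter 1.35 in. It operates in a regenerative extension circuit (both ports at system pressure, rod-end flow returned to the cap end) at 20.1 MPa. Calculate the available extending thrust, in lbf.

With equal pressure on both faces, forces on the annular region cancel; the net push is pressure × rod cross-section.
Rod cross-section A_rod = π/4 × (1.35 in)² = 1.431 in^2
F = P × A_rod

F ≈ 4170 lbf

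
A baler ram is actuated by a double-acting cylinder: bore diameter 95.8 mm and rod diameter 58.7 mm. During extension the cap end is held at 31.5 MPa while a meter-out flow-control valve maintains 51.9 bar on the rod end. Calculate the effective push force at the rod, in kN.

F ≈ 204 kN

Cap-side area A_cap = π/4 × (95.8 mm)² = 7208 mm^2
Rod-side annular area A_ann = π/4 × (95.8² − 58.7²) = 4502 mm^2
Net thrust = P_cap·A_cap − P_rod·A_ann = 227.1 kN − 23.36 kN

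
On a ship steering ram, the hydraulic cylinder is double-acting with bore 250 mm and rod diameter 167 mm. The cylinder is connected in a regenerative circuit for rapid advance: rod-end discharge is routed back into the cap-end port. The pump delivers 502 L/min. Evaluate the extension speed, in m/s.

v ≈ 0.382 m/s

In regeneration the rod-end outflow joins the pump flow into the cap end, so the net volume the pump must supply per unit advance equals the rod cross-section area.
Rod cross-section A_rod = π/4 × (167 mm)² = 21900 mm^2
v = Q_pump / A_rod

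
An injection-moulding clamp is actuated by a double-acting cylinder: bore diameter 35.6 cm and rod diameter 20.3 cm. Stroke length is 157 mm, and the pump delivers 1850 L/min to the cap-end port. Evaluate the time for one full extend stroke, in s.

t ≈ 0.507 s

Cap-side area A_cap = π/4 × (35.6 cm)² = 995.4 cm^2
Swept volume V = A × L; t = V / Q = A·L / Q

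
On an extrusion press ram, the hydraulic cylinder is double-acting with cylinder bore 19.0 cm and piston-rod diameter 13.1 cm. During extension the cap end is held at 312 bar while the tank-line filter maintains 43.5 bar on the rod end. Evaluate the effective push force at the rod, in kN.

F ≈ 820 kN

Cap-side area A_cap = π/4 × (19.0 cm)² = 283.5 cm^2
Rod-side annular area A_ann = π/4 × (19.0² − 13.1²) = 148.7 cm^2
Net thrust = P_cap·A_cap − P_rod·A_ann = 884.6 kN − 64.70 kN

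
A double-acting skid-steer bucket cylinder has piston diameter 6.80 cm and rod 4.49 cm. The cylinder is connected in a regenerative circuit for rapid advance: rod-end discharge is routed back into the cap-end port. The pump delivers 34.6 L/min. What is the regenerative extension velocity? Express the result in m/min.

In regeneration the rod-end outflow joins the pump flow into the cap end, so the net volume the pump must supply per unit advance equals the rod cross-section area.
Rod cross-section A_rod = π/4 × (4.49 cm)² = 15.83 cm^2
v = Q_pump / A_rod

v ≈ 21.9 m/min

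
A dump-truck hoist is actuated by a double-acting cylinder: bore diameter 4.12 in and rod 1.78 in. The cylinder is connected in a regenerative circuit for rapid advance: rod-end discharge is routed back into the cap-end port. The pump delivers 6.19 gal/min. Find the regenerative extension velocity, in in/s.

In regeneration the rod-end outflow joins the pump flow into the cap end, so the net volume the pump must supply per unit advance equals the rod cross-section area.
Rod cross-section A_rod = π/4 × (1.78 in)² = 2.488 in^2
v = Q_pump / A_rod

v ≈ 9.58 in/s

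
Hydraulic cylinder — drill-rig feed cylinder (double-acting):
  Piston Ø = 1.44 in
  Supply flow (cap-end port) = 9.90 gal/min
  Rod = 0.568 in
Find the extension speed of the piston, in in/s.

v ≈ 23.4 in/s

Cap-side area A_cap = π/4 × (1.44 in)² = 1.629 in^2
v = Q / A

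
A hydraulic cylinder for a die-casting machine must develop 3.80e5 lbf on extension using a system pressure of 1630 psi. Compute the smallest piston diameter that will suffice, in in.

D ≈ 17.2 in

Extension force acts on the full piston face: F = P × (π/4)D².
D = √(4F / (πP)) = √(4 × 3.80e5 lbf / (π × 1630 psi))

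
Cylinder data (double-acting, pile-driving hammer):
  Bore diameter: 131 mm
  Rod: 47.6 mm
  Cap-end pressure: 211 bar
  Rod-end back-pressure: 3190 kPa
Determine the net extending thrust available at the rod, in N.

F ≈ 2.47e5 N

Cap-side area A_cap = π/4 × (131 mm)² = 13480 mm^2
Rod-side annular area A_ann = π/4 × (131² − 47.6²) = 11700 mm^2
Net thrust = P_cap·A_cap − P_rod·A_ann = 2.844e5 N − 37320 N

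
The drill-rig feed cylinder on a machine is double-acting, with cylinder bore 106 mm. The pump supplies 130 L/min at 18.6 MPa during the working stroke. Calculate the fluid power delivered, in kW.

W ≈ 40.3 kW

Hydraulic power = P × Q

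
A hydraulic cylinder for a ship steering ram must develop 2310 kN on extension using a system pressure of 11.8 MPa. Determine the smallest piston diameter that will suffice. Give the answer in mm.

D ≈ 499 mm

Extension force acts on the full piston face: F = P × (π/4)D².
D = √(4F / (πP)) = √(4 × 2310 kN / (π × 11.8 MPa))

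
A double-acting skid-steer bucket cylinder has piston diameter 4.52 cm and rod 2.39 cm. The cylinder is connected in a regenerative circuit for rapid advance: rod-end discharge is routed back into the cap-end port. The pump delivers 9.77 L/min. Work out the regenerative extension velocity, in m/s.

In regeneration the rod-end outflow joins the pump flow into the cap end, so the net volume the pump must supply per unit advance equals the rod cross-section area.
Rod cross-section A_rod = π/4 × (2.39 cm)² = 4.486 cm^2
v = Q_pump / A_rod

v ≈ 0.363 m/s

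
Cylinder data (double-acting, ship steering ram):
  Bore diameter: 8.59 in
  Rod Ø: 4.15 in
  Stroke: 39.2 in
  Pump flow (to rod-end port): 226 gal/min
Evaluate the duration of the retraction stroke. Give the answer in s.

Rod-side annular area A_ann = π/4 × (8.59² − 4.15²) = 44.43 in^2
Swept volume V = A × L; t = V / Q = A·L / Q

t ≈ 2.00 s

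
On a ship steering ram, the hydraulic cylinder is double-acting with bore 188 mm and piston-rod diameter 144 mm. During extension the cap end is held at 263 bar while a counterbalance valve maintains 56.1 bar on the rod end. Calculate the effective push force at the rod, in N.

Cap-side area A_cap = π/4 × (188 mm)² = 27760 mm^2
Rod-side annular area A_ann = π/4 × (188² − 144²) = 11470 mm^2
Net thrust = P_cap·A_cap − P_rod·A_ann = 7.301e5 N − 64360 N

F ≈ 6.66e5 N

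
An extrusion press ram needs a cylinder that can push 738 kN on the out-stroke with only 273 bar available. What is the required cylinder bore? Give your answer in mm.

Extension force acts on the full piston face: F = P × (π/4)D².
D = √(4F / (πP)) = √(4 × 738 kN / (π × 273 bar))

D ≈ 186 mm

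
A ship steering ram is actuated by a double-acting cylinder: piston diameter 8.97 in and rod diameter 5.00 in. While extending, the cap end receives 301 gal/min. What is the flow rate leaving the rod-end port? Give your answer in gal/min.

Cap-side area A_cap = π/4 × (8.97 in)² = 63.19 in^2
Rod-side annular area A_ann = π/4 × (8.97² − 5.00²) = 43.56 in^2
Piston speed v = Q_in/A_cap; rod-end outflow Q_out = v × A_ann = Q_in × A_ann/A_cap.

Q_out ≈ 207 gal/min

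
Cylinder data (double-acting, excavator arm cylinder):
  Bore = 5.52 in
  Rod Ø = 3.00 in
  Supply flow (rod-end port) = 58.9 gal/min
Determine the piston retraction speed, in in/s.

Rod-side annular area A_ann = π/4 × (5.52² − 3.00²) = 16.86 in^2
Flow into the rod-end port fills the annular volume.
v = Q / A

v ≈ 13.4 in/s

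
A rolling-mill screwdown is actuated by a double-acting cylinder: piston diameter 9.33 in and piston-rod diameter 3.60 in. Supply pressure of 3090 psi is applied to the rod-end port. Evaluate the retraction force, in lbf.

Rod-side annular area A_ann = π/4 × (9.33² − 3.60²) = 58.19 in^2
On retraction the pressure acts on the annular area (bore minus rod).
F = P × A_ann

F ≈ 1.80e5 lbf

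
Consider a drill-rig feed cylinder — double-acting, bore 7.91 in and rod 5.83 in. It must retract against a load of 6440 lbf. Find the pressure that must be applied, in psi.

P ≈ 287 psi

Rod-side annular area A_ann = π/4 × (7.91² − 5.83²) = 22.45 in^2
Retraction: pressure acts on the annular area.
P = F / A = 6440 lbf / A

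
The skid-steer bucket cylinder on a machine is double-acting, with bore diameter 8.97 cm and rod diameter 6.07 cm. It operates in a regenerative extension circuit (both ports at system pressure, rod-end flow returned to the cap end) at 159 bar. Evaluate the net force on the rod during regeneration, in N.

With equal pressure on both faces, forces on the annular region cancel; the net push is pressure × rod cross-section.
Rod cross-section A_rod = π/4 × (6.07 cm)² = 28.94 cm^2
F = P × A_rod

F ≈ 46000 N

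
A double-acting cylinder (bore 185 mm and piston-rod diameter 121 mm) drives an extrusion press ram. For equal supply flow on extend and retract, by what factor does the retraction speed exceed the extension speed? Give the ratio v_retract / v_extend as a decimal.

v_ret/v_ext ≈ 1.75

Cap-side area A_cap = π/4 × (185 mm)² = 26880 mm^2
Rod-side annular area A_ann = π/4 × (185² − 121²) = 15380 mm^2
For equal Q, v ∝ 1/A, so v_ret/v_ext = A_cap/A_ann.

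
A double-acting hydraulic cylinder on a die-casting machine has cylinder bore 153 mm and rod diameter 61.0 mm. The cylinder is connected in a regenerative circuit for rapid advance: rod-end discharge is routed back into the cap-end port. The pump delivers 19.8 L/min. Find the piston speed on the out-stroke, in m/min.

In regeneration the rod-end outflow joins the pump flow into the cap end, so the net volume the pump must supply per unit advance equals the rod cross-section area.
Rod cross-section A_rod = π/4 × (61.0 mm)² = 2922 mm^2
v = Q_pump / A_rod

v ≈ 6.78 m/min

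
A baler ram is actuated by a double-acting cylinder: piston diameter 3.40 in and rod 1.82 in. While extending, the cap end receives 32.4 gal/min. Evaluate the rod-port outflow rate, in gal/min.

Cap-side area A_cap = π/4 × (3.40 in)² = 9.079 in^2
Rod-side annular area A_ann = π/4 × (3.40² − 1.82²) = 6.478 in^2
Piston speed v = Q_in/A_cap; rod-end outflow Q_out = v × A_ann = Q_in × A_ann/A_cap.

Q_out ≈ 23.1 gal/min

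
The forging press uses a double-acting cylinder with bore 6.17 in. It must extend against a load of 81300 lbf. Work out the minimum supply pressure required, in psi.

P ≈ 2720 psi

Cap-side area A_cap = π/4 × (6.17 in)² = 29.90 in^2
P = F / A = 81300 lbf / A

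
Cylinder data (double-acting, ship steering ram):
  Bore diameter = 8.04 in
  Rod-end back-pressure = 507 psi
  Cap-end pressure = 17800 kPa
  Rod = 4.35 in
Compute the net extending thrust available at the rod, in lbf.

F ≈ 1.13e5 lbf

Cap-side area A_cap = π/4 × (8.04 in)² = 50.77 in^2
Rod-side annular area A_ann = π/4 × (8.04² − 4.35²) = 35.91 in^2
Net thrust = P_cap·A_cap − P_rod·A_ann = 1.311e5 lbf − 18210 lbf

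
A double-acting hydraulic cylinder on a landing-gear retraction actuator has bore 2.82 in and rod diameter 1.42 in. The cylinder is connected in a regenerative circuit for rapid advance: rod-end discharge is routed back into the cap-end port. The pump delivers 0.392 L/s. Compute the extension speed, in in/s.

v ≈ 15.1 in/s

In regeneration the rod-end outflow joins the pump flow into the cap end, so the net volume the pump must supply per unit advance equals the rod cross-section area.
Rod cross-section A_rod = π/4 × (1.42 in)² = 1.584 in^2
v = Q_pump / A_rod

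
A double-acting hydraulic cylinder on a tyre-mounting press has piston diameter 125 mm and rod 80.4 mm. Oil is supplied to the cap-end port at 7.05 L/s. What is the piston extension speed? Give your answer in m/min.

v ≈ 34.5 m/min

Cap-side area A_cap = π/4 × (125 mm)² = 12270 mm^2
v = Q / A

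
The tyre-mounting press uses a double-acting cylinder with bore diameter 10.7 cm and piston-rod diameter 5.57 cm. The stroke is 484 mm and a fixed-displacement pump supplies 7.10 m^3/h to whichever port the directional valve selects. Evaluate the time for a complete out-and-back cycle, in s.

t ≈ 3.82 s

Cap-side area A_cap = π/4 × (10.7 cm)² = 89.92 cm^2
Rod-side annular area A_ann = π/4 × (10.7² − 5.57²) = 65.55 cm^2
t_ext = A_cap·L/Q = 2.207 s
t_ret = A_ann·L/Q = 1.609 s
t_cycle = t_ext + t_ret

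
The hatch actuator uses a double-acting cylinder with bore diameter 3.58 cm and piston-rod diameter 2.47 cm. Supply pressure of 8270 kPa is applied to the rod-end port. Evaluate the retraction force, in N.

F ≈ 4360 N

Rod-side annular area A_ann = π/4 × (3.58² − 2.47²) = 5.274 cm^2
On retraction the pressure acts on the annular area (bore minus rod).
F = P × A_ann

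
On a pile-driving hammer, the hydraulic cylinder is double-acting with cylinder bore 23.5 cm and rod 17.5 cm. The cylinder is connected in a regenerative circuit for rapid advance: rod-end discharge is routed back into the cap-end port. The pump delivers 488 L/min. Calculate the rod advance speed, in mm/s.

In regeneration the rod-end outflow joins the pump flow into the cap end, so the net volume the pump must supply per unit advance equals the rod cross-section area.
Rod cross-section A_rod = π/4 × (17.5 cm)² = 240.5 cm^2
v = Q_pump / A_rod

v ≈ 338 mm/s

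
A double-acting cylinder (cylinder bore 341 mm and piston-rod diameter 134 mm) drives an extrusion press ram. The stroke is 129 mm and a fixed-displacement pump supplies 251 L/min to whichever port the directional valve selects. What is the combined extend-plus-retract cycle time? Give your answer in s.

Cap-side area A_cap = π/4 × (341 mm)² = 91330 mm^2
Rod-side annular area A_ann = π/4 × (341² − 134²) = 77220 mm^2
t_ext = A_cap·L/Q = 2.816 s
t_ret = A_ann·L/Q = 2.381 s
t_cycle = t_ext + t_ret

t ≈ 5.20 s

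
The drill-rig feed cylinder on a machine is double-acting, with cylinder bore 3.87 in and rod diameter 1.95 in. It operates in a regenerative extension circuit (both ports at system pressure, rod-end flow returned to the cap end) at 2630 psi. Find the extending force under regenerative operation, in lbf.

F ≈ 7850 lbf

With equal pressure on both faces, forces on the annular region cancel; the net push is pressure × rod cross-section.
Rod cross-section A_rod = π/4 × (1.95 in)² = 2.986 in^2
F = P × A_rod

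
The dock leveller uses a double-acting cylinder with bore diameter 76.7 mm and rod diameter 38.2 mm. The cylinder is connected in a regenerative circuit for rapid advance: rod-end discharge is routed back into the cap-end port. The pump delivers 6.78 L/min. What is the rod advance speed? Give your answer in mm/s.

In regeneration the rod-end outflow joins the pump flow into the cap end, so the net volume the pump must supply per unit advance equals the rod cross-section area.
Rod cross-section A_rod = π/4 × (38.2 mm)² = 1146 mm^2
v = Q_pump / A_rod

v ≈ 98.6 mm/s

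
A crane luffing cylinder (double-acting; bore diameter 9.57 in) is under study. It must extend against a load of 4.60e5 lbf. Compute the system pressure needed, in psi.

P ≈ 6400 psi

Cap-side area A_cap = π/4 × (9.57 in)² = 71.93 in^2
P = F / A = 4.60e5 lbf / A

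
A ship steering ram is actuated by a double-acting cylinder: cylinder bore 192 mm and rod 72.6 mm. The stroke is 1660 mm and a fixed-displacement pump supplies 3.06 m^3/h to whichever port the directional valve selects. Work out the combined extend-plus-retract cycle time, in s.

t ≈ 105 s

Cap-side area A_cap = π/4 × (192 mm)² = 28950 mm^2
Rod-side annular area A_ann = π/4 × (192² − 72.6²) = 24810 mm^2
t_ext = A_cap·L/Q = 56.54 s
t_ret = A_ann·L/Q = 48.46 s
t_cycle = t_ext + t_ret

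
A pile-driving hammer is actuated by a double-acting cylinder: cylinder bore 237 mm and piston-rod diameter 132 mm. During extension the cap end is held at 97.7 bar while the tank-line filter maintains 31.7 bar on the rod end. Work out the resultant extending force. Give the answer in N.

F ≈ 3.35e5 N

Cap-side area A_cap = π/4 × (237 mm)² = 44120 mm^2
Rod-side annular area A_ann = π/4 × (237² − 132²) = 30430 mm^2
Net thrust = P_cap·A_cap − P_rod·A_ann = 4.310e5 N − 96460 N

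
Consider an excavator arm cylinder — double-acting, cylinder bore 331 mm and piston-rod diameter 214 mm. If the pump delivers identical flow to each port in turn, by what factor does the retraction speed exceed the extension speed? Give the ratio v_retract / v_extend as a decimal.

v_ret/v_ext ≈ 1.72

Cap-side area A_cap = π/4 × (331 mm)² = 86050 mm^2
Rod-side annular area A_ann = π/4 × (331² − 214²) = 50080 mm^2
For equal Q, v ∝ 1/A, so v_ret/v_ext = A_cap/A_ann.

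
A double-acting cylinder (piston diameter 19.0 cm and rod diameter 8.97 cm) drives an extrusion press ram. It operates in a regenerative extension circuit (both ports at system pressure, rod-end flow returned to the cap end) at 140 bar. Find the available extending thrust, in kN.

With equal pressure on both faces, forces on the annular region cancel; the net push is pressure × rod cross-section.
Rod cross-section A_rod = π/4 × (8.97 cm)² = 63.19 cm^2
F = P × A_rod

F ≈ 88.5 kN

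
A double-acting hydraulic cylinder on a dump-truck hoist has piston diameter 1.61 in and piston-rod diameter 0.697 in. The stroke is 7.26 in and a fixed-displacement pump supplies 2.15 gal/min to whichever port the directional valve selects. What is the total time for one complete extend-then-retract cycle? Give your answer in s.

t ≈ 3.24 s

Cap-side area A_cap = π/4 × (1.61 in)² = 2.036 in^2
Rod-side annular area A_ann = π/4 × (1.61² − 0.697²) = 1.654 in^2
t_ext = A_cap·L/Q = 1.786 s
t_ret = A_ann·L/Q = 1.451 s
t_cycle = t_ext + t_ret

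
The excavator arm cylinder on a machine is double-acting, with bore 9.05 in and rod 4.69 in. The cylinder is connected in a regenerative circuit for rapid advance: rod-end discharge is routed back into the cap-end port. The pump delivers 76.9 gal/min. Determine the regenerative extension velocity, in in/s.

v ≈ 17.1 in/s

In regeneration the rod-end outflow joins the pump flow into the cap end, so the net volume the pump must supply per unit advance equals the rod cross-section area.
Rod cross-section A_rod = π/4 × (4.69 in)² = 17.28 in^2
v = Q_pump / A_rod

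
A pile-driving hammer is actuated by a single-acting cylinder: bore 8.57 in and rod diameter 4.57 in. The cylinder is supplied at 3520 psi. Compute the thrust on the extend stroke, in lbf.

F ≈ 2.03e5 lbf

Cap-side area A_cap = π/4 × (8.57 in)² = 57.68 in^2
F = P × A_cap = 3520 psi × A_cap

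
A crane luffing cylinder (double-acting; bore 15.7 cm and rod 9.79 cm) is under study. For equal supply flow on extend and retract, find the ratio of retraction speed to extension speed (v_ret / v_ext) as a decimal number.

Cap-side area A_cap = π/4 × (15.7 cm)² = 193.6 cm^2
Rod-side annular area A_ann = π/4 × (15.7² − 9.79²) = 118.3 cm^2
For equal Q, v ∝ 1/A, so v_ret/v_ext = A_cap/A_ann.

v_ret/v_ext ≈ 1.64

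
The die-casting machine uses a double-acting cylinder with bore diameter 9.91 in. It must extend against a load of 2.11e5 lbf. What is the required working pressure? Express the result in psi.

Cap-side area A_cap = π/4 × (9.91 in)² = 77.13 in^2
P = F / A = 2.11e5 lbf / A

P ≈ 2740 psi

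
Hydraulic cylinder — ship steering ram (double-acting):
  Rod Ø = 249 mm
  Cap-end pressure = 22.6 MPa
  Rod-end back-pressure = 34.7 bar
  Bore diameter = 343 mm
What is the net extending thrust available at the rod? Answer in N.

Cap-side area A_cap = π/4 × (343 mm)² = 92400 mm^2
Rod-side annular area A_ann = π/4 × (343² − 249²) = 43710 mm^2
Net thrust = P_cap·A_cap − P_rod·A_ann = 2.088e6 N − 1.517e5 N

F ≈ 1.94e6 N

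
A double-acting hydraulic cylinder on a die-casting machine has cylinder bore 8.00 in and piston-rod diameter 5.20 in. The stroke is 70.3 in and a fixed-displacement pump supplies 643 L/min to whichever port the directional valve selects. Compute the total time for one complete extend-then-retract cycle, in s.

Cap-side area A_cap = π/4 × (8.00 in)² = 50.27 in^2
Rod-side annular area A_ann = π/4 × (8.00² − 5.20²) = 29.03 in^2
t_ext = A_cap·L/Q = 5.403 s
t_ret = A_ann·L/Q = 3.120 s
t_cycle = t_ext + t_ret

t ≈ 8.52 s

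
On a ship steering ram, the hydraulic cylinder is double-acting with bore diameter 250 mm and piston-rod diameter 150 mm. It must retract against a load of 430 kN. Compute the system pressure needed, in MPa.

P ≈ 13.7 MPa

Rod-side annular area A_ann = π/4 × (250² − 150²) = 31420 mm^2
Retraction: pressure acts on the annular area.
P = F / A = 430 kN / A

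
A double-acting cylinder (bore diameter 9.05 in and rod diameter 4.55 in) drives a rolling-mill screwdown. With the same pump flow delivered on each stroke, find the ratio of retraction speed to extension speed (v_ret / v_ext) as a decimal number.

v_ret/v_ext ≈ 1.34

Cap-side area A_cap = π/4 × (9.05 in)² = 64.33 in^2
Rod-side annular area A_ann = π/4 × (9.05² − 4.55²) = 48.07 in^2
For equal Q, v ∝ 1/A, so v_ret/v_ext = A_cap/A_ann.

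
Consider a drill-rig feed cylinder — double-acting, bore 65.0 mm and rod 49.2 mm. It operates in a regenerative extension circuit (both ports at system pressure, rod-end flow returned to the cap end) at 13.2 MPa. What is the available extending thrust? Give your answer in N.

F ≈ 25100 N

With equal pressure on both faces, forces on the annular region cancel; the net push is pressure × rod cross-section.
Rod cross-section A_rod = π/4 × (49.2 mm)² = 1901 mm^2
F = P × A_rod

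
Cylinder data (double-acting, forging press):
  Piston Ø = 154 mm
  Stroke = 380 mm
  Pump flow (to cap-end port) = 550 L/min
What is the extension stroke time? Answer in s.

t ≈ 0.772 s

Cap-side area A_cap = π/4 × (154 mm)² = 18630 mm^2
Swept volume V = A × L; t = V / Q = A·L / Q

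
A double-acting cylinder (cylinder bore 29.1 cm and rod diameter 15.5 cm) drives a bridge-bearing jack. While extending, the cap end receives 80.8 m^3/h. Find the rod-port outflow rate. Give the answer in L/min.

Cap-side area A_cap = π/4 × (29.1 cm)² = 665.1 cm^2
Rod-side annular area A_ann = π/4 × (29.1² − 15.5²) = 476.4 cm^2
Piston speed v = Q_in/A_cap; rod-end outflow Q_out = v × A_ann = Q_in × A_ann/A_cap.

Q_out ≈ 965 L/min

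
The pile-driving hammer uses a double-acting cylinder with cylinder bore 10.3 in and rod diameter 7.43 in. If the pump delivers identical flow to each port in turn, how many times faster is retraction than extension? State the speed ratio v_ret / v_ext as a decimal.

v_ret/v_ext ≈ 2.08

Cap-side area A_cap = π/4 × (10.3 in)² = 83.32 in^2
Rod-side annular area A_ann = π/4 × (10.3² − 7.43²) = 39.97 in^2
For equal Q, v ∝ 1/A, so v_ret/v_ext = A_cap/A_ann.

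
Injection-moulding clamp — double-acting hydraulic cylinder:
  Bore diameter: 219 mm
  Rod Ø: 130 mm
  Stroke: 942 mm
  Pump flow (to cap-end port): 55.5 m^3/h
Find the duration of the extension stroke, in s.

Cap-side area A_cap = π/4 × (219 mm)² = 37670 mm^2
Swept volume V = A × L; t = V / Q = A·L / Q

t ≈ 2.30 s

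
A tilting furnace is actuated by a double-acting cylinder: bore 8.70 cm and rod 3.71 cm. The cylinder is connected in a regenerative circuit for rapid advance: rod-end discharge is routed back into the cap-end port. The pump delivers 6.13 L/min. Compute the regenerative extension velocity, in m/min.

In regeneration the rod-end outflow joins the pump flow into the cap end, so the net volume the pump must supply per unit advance equals the rod cross-section area.
Rod cross-section A_rod = π/4 × (3.71 cm)² = 10.81 cm^2
v = Q_pump / A_rod

v ≈ 5.67 m/min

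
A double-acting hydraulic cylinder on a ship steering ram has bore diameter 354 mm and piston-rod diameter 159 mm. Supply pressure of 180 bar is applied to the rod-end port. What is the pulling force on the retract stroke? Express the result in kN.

Rod-side annular area A_ann = π/4 × (354² − 159²) = 78570 mm^2
On retraction the pressure acts on the annular area (bore minus rod).
F = P × A_ann

F ≈ 1410 kN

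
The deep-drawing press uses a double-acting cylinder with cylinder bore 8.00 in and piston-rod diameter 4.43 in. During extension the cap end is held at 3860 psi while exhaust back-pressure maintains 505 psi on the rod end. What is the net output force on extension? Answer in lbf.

Cap-side area A_cap = π/4 × (8.00 in)² = 50.27 in^2
Rod-side annular area A_ann = π/4 × (8.00² − 4.43²) = 34.85 in^2
Net thrust = P_cap·A_cap − P_rod·A_ann = 1.940e5 lbf − 17600 lbf

F ≈ 1.76e5 lbf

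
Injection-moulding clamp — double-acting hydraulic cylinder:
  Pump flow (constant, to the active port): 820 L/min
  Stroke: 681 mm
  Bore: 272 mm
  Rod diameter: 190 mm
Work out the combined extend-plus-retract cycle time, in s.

t ≈ 4.38 s

Cap-side area A_cap = π/4 × (272 mm)² = 58110 mm^2
Rod-side annular area A_ann = π/4 × (272² − 190²) = 29750 mm^2
t_ext = A_cap·L/Q = 2.895 s
t_ret = A_ann·L/Q = 1.483 s
t_cycle = t_ext + t_ret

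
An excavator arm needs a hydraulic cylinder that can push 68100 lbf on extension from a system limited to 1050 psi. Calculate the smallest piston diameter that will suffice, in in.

D ≈ 9.09 in

Extension force acts on the full piston face: F = P × (π/4)D².
D = √(4F / (πP)) = √(4 × 68100 lbf / (π × 1050 psi))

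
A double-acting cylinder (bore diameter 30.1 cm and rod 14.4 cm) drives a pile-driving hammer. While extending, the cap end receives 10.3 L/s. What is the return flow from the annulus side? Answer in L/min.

Q_out ≈ 477 L/min

Cap-side area A_cap = π/4 × (30.1 cm)² = 711.6 cm^2
Rod-side annular area A_ann = π/4 × (30.1² − 14.4²) = 548.7 cm^2
Piston speed v = Q_in/A_cap; rod-end outflow Q_out = v × A_ann = Q_in × A_ann/A_cap.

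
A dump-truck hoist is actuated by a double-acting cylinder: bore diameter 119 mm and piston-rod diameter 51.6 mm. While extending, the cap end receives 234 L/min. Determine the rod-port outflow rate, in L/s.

Q_out ≈ 3.17 L/s

Cap-side area A_cap = π/4 × (119 mm)² = 11120 mm^2
Rod-side annular area A_ann = π/4 × (119² − 51.6²) = 9031 mm^2
Piston speed v = Q_in/A_cap; rod-end outflow Q_out = v × A_ann = Q_in × A_ann/A_cap.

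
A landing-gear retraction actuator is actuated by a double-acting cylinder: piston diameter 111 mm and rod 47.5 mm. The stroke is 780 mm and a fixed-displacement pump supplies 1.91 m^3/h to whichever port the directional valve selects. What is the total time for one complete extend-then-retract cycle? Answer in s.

Cap-side area A_cap = π/4 × (111 mm)² = 9677 mm^2
Rod-side annular area A_ann = π/4 × (111² − 47.5²) = 7905 mm^2
t_ext = A_cap·L/Q = 14.23 s
t_ret = A_ann·L/Q = 11.62 s
t_cycle = t_ext + t_ret

t ≈ 25.8 s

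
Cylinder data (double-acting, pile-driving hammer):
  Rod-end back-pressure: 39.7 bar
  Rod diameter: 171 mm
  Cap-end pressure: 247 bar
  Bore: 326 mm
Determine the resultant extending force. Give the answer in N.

F ≈ 1.82e6 N

Cap-side area A_cap = π/4 × (326 mm)² = 83470 mm^2
Rod-side annular area A_ann = π/4 × (326² − 171²) = 60500 mm^2
Net thrust = P_cap·A_cap − P_rod·A_ann = 2.062e6 N − 2.402e5 N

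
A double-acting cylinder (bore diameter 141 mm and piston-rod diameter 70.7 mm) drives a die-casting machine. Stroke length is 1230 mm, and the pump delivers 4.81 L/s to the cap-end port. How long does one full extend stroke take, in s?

t ≈ 3.99 s

Cap-side area A_cap = π/4 × (141 mm)² = 15610 mm^2
Swept volume V = A × L; t = V / Q = A·L / Q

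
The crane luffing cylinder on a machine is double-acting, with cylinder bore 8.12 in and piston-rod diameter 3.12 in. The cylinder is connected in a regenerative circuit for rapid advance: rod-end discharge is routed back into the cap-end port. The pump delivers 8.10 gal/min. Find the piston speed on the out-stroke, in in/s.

In regeneration the rod-end outflow joins the pump flow into the cap end, so the net volume the pump must supply per unit advance equals the rod cross-section area.
Rod cross-section A_rod = π/4 × (3.12 in)² = 7.645 in^2
v = Q_pump / A_rod

v ≈ 4.08 in/s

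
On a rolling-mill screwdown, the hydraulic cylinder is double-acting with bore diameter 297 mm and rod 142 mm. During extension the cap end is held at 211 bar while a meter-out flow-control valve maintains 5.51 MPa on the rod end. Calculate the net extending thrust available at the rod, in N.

Cap-side area A_cap = π/4 × (297 mm)² = 69280 mm^2
Rod-side annular area A_ann = π/4 × (297² − 142²) = 53440 mm^2
Net thrust = P_cap·A_cap − P_rod·A_ann = 1.462e6 N − 2.945e5 N

F ≈ 1.17e6 N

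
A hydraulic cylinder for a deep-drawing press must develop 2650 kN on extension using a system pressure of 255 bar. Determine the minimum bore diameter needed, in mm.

D ≈ 364 mm

Extension force acts on the full piston face: F = P × (π/4)D².
D = √(4F / (πP)) = √(4 × 2650 kN / (π × 255 bar))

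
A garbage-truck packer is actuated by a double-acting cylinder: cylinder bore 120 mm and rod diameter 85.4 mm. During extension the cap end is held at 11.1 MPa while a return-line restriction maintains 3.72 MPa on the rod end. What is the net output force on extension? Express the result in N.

F ≈ 1.05e5 N

Cap-side area A_cap = π/4 × (120 mm)² = 11310 mm^2
Rod-side annular area A_ann = π/4 × (120² − 85.4²) = 5582 mm^2
Net thrust = P_cap·A_cap − P_rod·A_ann = 1.255e5 N − 20760 N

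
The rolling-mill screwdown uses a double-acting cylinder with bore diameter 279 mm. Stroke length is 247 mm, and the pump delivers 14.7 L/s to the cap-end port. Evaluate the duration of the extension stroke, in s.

t ≈ 1.03 s

Cap-side area A_cap = π/4 × (279 mm)² = 61140 mm^2
Swept volume V = A × L; t = V / Q = A·L / Q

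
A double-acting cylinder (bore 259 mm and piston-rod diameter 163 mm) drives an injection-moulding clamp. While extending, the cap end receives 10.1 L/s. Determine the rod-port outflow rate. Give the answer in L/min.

Q_out ≈ 366 L/min

Cap-side area A_cap = π/4 × (259 mm)² = 52690 mm^2
Rod-side annular area A_ann = π/4 × (259² − 163²) = 31820 mm^2
Piston speed v = Q_in/A_cap; rod-end outflow Q_out = v × A_ann = Q_in × A_ann/A_cap.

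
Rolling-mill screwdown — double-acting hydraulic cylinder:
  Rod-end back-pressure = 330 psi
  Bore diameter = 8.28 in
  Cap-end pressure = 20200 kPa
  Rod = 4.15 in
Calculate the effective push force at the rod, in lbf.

Cap-side area A_cap = π/4 × (8.28 in)² = 53.85 in^2
Rod-side annular area A_ann = π/4 × (8.28² − 4.15²) = 40.32 in^2
Net thrust = P_cap·A_cap − P_rod·A_ann = 1.578e5 lbf − 13310 lbf

F ≈ 1.44e5 lbf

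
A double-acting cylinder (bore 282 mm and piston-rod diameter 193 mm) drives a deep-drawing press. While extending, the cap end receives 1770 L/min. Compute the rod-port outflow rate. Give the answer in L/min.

Cap-side area A_cap = π/4 × (282 mm)² = 62460 mm^2
Rod-side annular area A_ann = π/4 × (282² − 193²) = 33200 mm^2
Piston speed v = Q_in/A_cap; rod-end outflow Q_out = v × A_ann = Q_in × A_ann/A_cap.

Q_out ≈ 941 L/min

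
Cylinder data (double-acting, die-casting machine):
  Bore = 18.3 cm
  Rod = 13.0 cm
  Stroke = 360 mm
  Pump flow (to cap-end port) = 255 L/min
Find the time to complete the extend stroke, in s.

t ≈ 2.23 s

Cap-side area A_cap = π/4 × (18.3 cm)² = 263.0 cm^2
Swept volume V = A × L; t = V / Q = A·L / Q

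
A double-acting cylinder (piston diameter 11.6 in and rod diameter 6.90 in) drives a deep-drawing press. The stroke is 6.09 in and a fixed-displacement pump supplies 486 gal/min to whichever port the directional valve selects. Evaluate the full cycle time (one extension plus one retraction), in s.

Cap-side area A_cap = π/4 × (11.6 in)² = 105.7 in^2
Rod-side annular area A_ann = π/4 × (11.6² − 6.90²) = 68.29 in^2
t_ext = A_cap·L/Q = 0.3440 s
t_ret = A_ann·L/Q = 0.2223 s
t_cycle = t_ext + t_ret

t ≈ 0.566 s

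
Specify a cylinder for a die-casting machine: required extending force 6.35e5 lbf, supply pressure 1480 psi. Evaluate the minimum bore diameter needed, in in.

Extension force acts on the full piston face: F = P × (π/4)D².
D = √(4F / (πP)) = √(4 × 6.35e5 lbf / (π × 1480 psi))

D ≈ 23.4 in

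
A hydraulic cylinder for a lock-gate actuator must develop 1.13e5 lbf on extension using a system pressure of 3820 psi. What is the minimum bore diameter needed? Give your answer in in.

D ≈ 6.14 in

Extension force acts on the full piston face: F = P × (π/4)D².
D = √(4F / (πP)) = √(4 × 1.13e5 lbf / (π × 3820 psi))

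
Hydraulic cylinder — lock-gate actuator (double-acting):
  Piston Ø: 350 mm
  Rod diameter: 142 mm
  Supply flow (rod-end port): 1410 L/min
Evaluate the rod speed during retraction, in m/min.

Rod-side annular area A_ann = π/4 × (350² − 142²) = 80370 mm^2
Flow into the rod-end port fills the annular volume.
v = Q / A

v ≈ 17.5 m/min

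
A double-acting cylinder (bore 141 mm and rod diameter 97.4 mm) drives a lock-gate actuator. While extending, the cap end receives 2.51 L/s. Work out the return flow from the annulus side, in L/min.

Cap-side area A_cap = π/4 × (141 mm)² = 15610 mm^2
Rod-side annular area A_ann = π/4 × (141² − 97.4²) = 8164 mm^2
Piston speed v = Q_in/A_cap; rod-end outflow Q_out = v × A_ann = Q_in × A_ann/A_cap.

Q_out ≈ 78.7 L/min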